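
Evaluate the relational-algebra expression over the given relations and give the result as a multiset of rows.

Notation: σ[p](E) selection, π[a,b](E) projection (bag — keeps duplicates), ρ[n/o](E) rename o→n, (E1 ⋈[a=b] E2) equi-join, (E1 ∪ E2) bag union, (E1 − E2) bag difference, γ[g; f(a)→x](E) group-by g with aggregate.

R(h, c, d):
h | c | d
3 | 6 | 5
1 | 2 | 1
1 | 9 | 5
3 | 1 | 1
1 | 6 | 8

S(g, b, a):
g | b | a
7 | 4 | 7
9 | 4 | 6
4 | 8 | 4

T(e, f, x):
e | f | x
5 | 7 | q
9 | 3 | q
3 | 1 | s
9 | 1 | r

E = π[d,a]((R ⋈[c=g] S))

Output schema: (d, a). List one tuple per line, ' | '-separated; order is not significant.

Row counts bottom-up:
  R → 5
  S → 3
  (R ⋈[c=g] S) → 1
  π[d,a]((R ⋈[c=g] S)) → 1

== RESULT ==
d | a
5 | 6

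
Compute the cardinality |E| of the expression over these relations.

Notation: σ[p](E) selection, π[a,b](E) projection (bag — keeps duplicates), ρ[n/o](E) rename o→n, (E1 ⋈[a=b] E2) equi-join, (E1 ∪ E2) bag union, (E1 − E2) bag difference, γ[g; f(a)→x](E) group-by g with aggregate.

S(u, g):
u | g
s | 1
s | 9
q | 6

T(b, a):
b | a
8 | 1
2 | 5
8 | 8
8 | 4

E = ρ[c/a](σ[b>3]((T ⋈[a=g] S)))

Stepwise |·|:
  T → 4
  S → 3
  (T ⋈[a=g] S) → 1
  σ[b>3]((T ⋈[a=g] S)) → 1
  ρ[c/a](σ[b>3]((T ⋈[a=g] S))) → 1

|E| = 1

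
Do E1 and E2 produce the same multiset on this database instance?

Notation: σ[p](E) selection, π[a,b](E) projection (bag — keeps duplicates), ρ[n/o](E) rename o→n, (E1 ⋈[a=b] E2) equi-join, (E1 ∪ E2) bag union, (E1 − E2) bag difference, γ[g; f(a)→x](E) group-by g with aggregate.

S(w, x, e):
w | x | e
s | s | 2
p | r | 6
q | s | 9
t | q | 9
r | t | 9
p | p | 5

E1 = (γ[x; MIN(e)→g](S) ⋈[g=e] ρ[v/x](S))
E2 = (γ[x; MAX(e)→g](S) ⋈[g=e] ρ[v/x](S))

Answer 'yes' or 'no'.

E1 subexpression sizes:
  S → 6
  γ[x; MIN(e)→g](S) → 5
  S → 6
  ρ[v/x](S) → 6
  (γ[x; MIN(e)→g](S) ⋈[g=e] ρ[v/x](S)) → 9
E2 subexpression sizes:
  S → 6
  γ[x; MAX(e)→g](S) → 5
  S → 6
  ρ[v/x](S) → 6
  (γ[x; MAX(e)→g](S) ⋈[g=e] ρ[v/x](S)) → 11

E1 result:
x | g | w | v | e
p | 5 | p | p | 5
q | 9 | q | s | 9
q | 9 | r | t | 9
q | 9 | t | q | 9
r | 6 | p | r | 6
s | 2 | s | s | 2
t | 9 | q | s | 9
t | 9 | r | t | 9
t | 9 | t | q | 9
E2 result:
x | g | w | v | e
p | 5 | p | p | 5
q | 9 | q | s | 9
q | 9 | r | t | 9
q | 9 | t | q | 9
r | 6 | p | r | 6
s | 9 | q | s | 9
s | 9 | r | t | 9
s | 9 | t | q | 9
t | 9 | q | s | 9
t | 9 | r | t | 9
t | 9 | t | q | 9
Witness: ('s', 9, 't', 'q', 9) appears 0× in E1 but 1× in E2.

no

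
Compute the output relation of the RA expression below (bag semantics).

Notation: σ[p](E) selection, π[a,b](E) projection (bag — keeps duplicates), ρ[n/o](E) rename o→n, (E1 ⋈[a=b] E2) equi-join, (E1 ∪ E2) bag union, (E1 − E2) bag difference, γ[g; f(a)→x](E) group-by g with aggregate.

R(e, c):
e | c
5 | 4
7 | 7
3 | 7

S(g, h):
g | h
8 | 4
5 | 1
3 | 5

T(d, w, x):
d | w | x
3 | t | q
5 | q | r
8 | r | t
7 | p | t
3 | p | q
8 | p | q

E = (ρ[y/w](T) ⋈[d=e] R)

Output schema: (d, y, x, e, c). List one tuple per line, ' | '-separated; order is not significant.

Per-node cardinality:
  T → 6
  ρ[y/w](T) → 6
  R → 3
  (ρ[y/w](T) ⋈[d=e] R) → 4

== RESULT ==
d | y | x | e | c
3 | p | q | 3 | 7
3 | t | q | 3 | 7
5 | q | r | 5 | 4
7 | p | t | 7 | 7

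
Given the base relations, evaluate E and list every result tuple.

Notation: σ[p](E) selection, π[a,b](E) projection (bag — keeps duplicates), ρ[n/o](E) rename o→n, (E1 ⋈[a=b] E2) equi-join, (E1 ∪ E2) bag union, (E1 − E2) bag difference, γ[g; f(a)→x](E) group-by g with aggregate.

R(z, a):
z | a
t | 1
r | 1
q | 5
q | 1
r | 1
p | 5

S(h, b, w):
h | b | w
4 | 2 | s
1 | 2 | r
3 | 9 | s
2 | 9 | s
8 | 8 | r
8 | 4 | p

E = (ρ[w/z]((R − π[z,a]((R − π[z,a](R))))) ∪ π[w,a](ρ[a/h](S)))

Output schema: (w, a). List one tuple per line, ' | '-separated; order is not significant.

Stepwise |·|:
  R → 6
  R → 6
  R → 6
  π[z,a](R) → 6
  (R − π[z,a](R)) → 0
  π[z,a]((R − π[z,a](R))) → 0
  (R − π[z,a]((R − π[z,a](R)))) → 6
  ρ[w/z]((R − π[z,a]((R − π[z,a](R))))) → 6
  S → 6
  ρ[a/h](S) → 6
  π[w,a](ρ[a/h](S)) → 6
  (ρ[w/z]((R − π[z,a]((R − π[z,a](R))))) ∪ π[w,a](ρ[a/h](S))) → 12

== RESULT ==
w | a
p | 5
p | 8
q | 1
q | 5
r | 1
r | 1
r | 1
r | 8
s | 2
s | 3
s | 4
t | 1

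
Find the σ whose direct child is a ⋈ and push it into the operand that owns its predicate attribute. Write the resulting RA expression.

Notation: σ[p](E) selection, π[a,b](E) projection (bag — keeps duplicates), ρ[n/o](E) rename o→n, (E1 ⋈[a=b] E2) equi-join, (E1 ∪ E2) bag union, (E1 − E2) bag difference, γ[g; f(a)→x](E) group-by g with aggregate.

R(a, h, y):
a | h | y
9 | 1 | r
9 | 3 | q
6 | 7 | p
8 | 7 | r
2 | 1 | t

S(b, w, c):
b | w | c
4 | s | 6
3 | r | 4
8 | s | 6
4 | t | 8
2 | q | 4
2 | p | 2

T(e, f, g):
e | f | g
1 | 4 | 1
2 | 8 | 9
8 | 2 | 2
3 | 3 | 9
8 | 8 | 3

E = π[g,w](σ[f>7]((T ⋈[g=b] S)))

σ filters on f, owned by the left side.
E' = π[g,w]((σ[f>7](T) ⋈[g=b] S))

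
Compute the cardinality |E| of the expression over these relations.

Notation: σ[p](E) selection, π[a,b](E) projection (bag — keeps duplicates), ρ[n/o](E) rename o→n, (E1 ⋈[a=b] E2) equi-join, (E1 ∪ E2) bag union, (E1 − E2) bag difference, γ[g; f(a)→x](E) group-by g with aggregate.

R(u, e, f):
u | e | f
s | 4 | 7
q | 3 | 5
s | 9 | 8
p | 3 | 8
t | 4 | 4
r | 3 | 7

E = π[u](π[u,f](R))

Subexpression sizes:
  R → 6
  π[u,f](R) → 6
  π[u](π[u,f](R)) → 6

|E| = 6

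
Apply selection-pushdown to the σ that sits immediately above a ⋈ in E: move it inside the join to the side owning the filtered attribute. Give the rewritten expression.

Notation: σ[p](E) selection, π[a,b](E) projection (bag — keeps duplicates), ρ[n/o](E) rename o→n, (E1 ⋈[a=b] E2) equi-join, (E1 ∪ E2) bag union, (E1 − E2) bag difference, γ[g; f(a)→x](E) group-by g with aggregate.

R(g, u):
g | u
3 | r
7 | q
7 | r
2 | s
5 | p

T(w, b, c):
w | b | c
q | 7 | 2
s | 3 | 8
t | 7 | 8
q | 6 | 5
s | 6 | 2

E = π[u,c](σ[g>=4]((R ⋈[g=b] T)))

σ filters on g, owned by the left side.
E' = π[u,c]((σ[g>=4](R) ⋈[g=b] T))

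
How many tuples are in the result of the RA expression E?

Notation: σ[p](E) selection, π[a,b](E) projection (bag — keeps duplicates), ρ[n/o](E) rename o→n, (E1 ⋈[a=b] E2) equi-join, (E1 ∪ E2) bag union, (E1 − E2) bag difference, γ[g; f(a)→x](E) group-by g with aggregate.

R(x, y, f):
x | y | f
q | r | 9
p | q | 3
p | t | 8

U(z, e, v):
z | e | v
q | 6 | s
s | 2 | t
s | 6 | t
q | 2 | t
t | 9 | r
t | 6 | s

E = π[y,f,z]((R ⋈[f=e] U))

Row counts bottom-up:
  R → 3
  U → 6
  (R ⋈[f=e] U) → 1
  π[y,f,z]((R ⋈[f=e] U)) → 1

|E| = 1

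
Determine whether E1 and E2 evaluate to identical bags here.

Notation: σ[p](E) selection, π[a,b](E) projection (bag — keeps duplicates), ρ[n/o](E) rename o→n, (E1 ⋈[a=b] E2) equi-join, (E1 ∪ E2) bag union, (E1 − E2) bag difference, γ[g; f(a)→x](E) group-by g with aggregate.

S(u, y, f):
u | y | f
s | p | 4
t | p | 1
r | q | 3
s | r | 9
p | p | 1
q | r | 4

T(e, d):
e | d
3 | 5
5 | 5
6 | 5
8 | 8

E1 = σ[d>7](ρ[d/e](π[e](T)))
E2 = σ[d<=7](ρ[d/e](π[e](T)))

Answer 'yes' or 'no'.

E1 per-node cardinality:
  T → 4
  π[e](T) → 4
  ρ[d/e](π[e](T)) → 4
  σ[d>7](ρ[d/e](π[e](T))) → 1
E2 per-node cardinality:
  T → 4
  π[e](T) → 4
  ρ[d/e](π[e](T)) → 4
  σ[d<=7](ρ[d/e](π[e](T))) → 3

E1 result:
d
8
E2 result:
d
3
5
6
Witness: (6,) appears 0× in E1 but 1× in E2.

no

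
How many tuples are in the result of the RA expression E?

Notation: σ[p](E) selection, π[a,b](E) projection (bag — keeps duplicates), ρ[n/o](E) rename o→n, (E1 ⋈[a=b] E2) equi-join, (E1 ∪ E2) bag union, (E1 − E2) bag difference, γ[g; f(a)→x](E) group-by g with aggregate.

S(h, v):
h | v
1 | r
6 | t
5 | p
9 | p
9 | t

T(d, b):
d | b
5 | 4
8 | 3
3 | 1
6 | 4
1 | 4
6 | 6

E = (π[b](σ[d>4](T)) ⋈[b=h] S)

Per-node cardinality:
  T → 6
  σ[d>4](T) → 4
  π[b](σ[d>4](T)) → 4
  S → 5
  (π[b](σ[d>4](T)) ⋈[b=h] S) → 1

|E| = 1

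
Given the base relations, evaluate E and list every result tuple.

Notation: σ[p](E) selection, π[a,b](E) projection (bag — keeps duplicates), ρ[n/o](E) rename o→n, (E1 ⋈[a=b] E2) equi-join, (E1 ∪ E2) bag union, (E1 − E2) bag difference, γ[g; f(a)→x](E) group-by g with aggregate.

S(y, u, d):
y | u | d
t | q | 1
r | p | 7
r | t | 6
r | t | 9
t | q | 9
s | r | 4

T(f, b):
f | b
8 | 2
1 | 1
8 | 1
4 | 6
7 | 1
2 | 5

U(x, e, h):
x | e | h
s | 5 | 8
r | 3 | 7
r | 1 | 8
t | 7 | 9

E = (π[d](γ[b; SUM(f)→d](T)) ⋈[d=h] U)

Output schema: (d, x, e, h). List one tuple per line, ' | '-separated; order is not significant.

Stepwise |·|:
  T → 6
  γ[b; SUM(f)→d](T) → 4
  π[d](γ[b; SUM(f)→d](T)) → 4
  U → 4
  (π[d](γ[b; SUM(f)→d](T)) ⋈[d=h] U) → 2

== RESULT ==
d | x | e | h
8 | r | 1 | 8
8 | s | 5 | 8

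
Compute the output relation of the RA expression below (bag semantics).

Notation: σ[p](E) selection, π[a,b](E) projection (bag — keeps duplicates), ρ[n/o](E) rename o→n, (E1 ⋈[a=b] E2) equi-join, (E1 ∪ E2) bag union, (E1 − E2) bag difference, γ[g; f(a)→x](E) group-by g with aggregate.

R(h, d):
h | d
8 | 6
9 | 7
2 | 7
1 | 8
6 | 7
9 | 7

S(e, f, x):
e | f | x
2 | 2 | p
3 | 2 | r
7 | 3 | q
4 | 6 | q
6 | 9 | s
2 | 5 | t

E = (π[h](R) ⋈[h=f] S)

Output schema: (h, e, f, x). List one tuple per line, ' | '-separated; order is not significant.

Row counts bottom-up:
  R → 6
  π[h](R) → 6
  S → 6
  (π[h](R) ⋈[h=f] S) → 5

== RESULT ==
h | e | f | x
2 | 2 | 2 | p
2 | 3 | 2 | r
6 | 4 | 6 | q
9 | 6 | 9 | s
9 | 6 | 9 | s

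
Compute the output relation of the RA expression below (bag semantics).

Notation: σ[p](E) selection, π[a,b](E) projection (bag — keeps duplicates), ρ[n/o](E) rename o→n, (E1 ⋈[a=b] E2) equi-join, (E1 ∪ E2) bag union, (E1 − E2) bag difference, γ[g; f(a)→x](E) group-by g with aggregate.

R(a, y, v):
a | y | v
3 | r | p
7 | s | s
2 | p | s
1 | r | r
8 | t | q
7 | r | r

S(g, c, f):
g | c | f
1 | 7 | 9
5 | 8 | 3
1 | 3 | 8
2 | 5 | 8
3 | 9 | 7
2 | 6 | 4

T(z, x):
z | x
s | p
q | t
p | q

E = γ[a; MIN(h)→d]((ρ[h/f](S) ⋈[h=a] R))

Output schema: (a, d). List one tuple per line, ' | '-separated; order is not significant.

Row counts bottom-up:
  S → 6
  ρ[h/f](S) → 6
  R → 6
  (ρ[h/f](S) ⋈[h=a] R) → 5
  γ[a; MIN(h)→d]((ρ[h/f](S) ⋈[h=a] R)) → 3

== RESULT ==
a | d
3 | 3
7 | 7
8 | 8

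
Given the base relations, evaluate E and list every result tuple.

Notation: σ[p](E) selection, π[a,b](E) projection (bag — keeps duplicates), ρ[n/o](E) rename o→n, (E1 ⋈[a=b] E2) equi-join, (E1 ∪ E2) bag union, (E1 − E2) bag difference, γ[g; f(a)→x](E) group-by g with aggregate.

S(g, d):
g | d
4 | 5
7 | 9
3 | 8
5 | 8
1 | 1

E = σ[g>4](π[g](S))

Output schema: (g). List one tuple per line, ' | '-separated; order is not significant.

Row counts bottom-up:
  S → 5
  π[g](S) → 5
  σ[g>4](π[g](S)) → 2

== RESULT ==
g
5
7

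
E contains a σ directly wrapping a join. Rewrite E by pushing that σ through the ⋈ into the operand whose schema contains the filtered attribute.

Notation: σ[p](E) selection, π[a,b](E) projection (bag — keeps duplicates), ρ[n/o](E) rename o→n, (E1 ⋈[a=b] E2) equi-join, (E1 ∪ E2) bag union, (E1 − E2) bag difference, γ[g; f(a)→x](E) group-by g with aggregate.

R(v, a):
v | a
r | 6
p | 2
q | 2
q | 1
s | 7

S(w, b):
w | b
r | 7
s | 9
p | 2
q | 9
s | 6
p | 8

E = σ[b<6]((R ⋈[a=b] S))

σ filters on b, owned by the right side.
E' = (R ⋈[a=b] σ[b<6](S))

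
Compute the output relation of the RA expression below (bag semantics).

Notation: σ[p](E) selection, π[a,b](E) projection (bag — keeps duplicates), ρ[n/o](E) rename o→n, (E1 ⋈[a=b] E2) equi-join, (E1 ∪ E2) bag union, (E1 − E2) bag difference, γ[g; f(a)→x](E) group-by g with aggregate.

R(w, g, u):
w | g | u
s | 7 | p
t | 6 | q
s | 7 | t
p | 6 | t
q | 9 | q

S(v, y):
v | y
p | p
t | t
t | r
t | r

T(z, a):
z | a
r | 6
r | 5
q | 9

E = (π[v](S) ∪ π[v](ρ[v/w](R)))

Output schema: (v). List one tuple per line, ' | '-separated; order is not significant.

Row counts bottom-up:
  S → 4
  π[v](S) → 4
  R → 5
  ρ[v/w](R) → 5
  π[v](ρ[v/w](R)) → 5
  (π[v](S) ∪ π[v](ρ[v/w](R))) → 9

== RESULT ==
v
p
p
q
s
s
t
t
t
t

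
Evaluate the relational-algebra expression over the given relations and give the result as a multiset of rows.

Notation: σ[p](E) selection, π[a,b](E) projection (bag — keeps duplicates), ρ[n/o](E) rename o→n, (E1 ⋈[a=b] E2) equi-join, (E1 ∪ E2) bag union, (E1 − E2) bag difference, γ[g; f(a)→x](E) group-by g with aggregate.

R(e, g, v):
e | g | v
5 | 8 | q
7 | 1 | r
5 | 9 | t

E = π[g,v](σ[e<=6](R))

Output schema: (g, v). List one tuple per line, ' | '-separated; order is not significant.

Row counts bottom-up:
  R → 3
  σ[e<=6](R) → 2
  π[g,v](σ[e<=6](R)) → 2

== RESULT ==
g | v
8 | q
9 | t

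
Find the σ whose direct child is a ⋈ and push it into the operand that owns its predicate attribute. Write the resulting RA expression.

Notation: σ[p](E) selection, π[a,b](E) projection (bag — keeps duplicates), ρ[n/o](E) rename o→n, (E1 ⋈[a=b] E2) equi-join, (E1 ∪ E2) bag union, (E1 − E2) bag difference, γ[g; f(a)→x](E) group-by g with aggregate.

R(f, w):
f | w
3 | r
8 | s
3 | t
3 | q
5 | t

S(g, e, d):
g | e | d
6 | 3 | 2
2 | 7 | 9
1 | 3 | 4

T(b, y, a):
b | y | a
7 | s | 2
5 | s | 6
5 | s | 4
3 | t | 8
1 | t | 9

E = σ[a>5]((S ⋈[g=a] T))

σ filters on a, owned by the right side.
E' = (S ⋈[g=a] σ[a>5](T))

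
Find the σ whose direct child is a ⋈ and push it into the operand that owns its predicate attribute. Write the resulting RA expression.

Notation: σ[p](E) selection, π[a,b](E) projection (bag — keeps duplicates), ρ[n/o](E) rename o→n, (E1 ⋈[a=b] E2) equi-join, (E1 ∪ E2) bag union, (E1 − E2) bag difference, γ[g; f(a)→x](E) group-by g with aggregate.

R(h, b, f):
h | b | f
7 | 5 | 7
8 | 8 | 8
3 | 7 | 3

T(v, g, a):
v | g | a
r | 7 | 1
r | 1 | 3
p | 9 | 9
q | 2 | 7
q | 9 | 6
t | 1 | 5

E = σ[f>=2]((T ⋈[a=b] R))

σ filters on f, owned by the right side.
E' = (T ⋈[a=b] σ[f>=2](R))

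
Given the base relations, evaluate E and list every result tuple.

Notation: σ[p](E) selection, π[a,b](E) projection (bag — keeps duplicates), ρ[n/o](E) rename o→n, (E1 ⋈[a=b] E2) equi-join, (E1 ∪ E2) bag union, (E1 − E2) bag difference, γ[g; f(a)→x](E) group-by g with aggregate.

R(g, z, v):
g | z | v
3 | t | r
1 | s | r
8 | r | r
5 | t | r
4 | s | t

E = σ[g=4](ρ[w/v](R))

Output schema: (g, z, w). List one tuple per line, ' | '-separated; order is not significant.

Subexpression sizes:
  R → 5
  ρ[w/v](R) → 5
  σ[g=4](ρ[w/v](R)) → 1

== RESULT ==
g | z | w
4 | s | t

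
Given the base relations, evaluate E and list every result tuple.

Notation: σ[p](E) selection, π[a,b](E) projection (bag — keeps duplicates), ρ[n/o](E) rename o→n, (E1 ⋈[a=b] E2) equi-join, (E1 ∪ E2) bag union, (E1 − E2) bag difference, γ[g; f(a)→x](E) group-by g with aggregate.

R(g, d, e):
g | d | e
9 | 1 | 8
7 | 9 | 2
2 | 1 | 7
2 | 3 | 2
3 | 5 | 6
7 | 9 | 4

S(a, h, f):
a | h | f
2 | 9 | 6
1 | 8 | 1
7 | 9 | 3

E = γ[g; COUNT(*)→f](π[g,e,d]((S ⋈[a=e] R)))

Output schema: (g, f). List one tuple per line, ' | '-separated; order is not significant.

Row counts bottom-up:
  S → 3
  R → 6
  (S ⋈[a=e] R) → 3
  π[g,e,d]((S ⋈[a=e] R)) → 3
  γ[g; COUNT(*)→f](π[g,e,d]((S ⋈[a=e] R))) → 2

== RESULT ==
g | f
2 | 2
7 | 1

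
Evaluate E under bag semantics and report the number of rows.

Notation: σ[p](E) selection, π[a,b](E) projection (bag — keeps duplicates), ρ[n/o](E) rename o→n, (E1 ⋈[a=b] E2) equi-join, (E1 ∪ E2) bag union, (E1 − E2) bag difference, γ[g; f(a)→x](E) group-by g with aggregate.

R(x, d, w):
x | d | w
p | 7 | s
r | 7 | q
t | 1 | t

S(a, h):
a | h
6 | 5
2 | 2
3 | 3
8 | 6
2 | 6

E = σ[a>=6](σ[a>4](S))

Per-node cardinality:
  S → 5
  σ[a>4](S) → 2
  σ[a>=6](σ[a>4](S)) → 2

|E| = 2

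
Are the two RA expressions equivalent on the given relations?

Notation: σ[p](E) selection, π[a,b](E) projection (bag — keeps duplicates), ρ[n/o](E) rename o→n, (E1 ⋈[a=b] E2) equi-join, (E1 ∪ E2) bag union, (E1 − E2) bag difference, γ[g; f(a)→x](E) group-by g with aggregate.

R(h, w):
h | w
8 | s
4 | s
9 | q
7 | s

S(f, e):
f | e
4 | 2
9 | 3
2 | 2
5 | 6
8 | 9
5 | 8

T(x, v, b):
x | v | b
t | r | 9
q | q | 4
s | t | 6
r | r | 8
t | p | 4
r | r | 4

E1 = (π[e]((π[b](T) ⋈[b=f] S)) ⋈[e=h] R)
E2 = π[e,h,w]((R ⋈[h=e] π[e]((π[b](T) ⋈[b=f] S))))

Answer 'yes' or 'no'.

E1 subexpression sizes:
  T → 6
  π[b](T) → 6
  S → 6
  (π[b](T) ⋈[b=f] S) → 5
  π[e]((π[b](T) ⋈[b=f] S)) → 5
  R → 4
  (π[e]((π[b](T) ⋈[b=f] S)) ⋈[e=h] R) → 1
E2 subexpression sizes:
  R → 4
  T → 6
  π[b](T) → 6
  S → 6
  (π[b](T) ⋈[b=f] S) → 5
  π[e]((π[b](T) ⋈[b=f] S)) → 5
  (R ⋈[h=e] π[e]((π[b](T) ⋈[b=f] S))) → 1
  π[e,h,w]((R ⋈[h=e] π[e]((π[b](T) ⋈[b=f] S)))) → 1

E1 and E2 produce the same multiset:
e | h | w
9 | 9 | q

yes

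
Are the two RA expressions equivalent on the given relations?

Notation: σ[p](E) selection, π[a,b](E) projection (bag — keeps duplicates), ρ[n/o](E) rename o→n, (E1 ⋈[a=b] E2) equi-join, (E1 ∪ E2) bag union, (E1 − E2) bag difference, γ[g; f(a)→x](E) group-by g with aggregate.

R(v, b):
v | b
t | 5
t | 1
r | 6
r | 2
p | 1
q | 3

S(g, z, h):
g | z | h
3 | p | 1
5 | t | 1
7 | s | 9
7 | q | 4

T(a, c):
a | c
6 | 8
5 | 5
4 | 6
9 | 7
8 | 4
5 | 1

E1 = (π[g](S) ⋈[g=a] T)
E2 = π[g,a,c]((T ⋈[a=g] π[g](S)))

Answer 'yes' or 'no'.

E1 row counts bottom-up:
  S → 4
  π[g](S) → 4
  T → 6
  (π[g](S) ⋈[g=a] T) → 2
E2 row counts bottom-up:
  T → 6
  S → 4
  π[g](S) → 4
  (T ⋈[a=g] π[g](S)) → 2
  π[g,a,c]((T ⋈[a=g] π[g](S))) → 2

E1 and E2 produce the same multiset:
g | a | c
5 | 5 | 1
5 | 5 | 5

yes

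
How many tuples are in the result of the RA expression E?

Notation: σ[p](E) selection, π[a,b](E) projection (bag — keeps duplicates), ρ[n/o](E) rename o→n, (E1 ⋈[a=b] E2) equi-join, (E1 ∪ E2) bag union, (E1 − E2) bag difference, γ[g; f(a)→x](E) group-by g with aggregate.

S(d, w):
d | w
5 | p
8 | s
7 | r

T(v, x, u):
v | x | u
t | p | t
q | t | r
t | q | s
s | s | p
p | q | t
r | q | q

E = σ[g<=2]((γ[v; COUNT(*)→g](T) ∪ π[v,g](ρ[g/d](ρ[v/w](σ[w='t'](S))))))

Per-node cardinality:
  T → 6
  γ[v; COUNT(*)→g](T) → 5
  S → 3
  σ[w='t'](S) → 0
  ρ[v/w](σ[w='t'](S)) → 0
  ρ[g/d](ρ[v/w](σ[w='t'](S))) → 0
  π[v,g](ρ[g/d](ρ[v/w](σ[w='t'](S)))) → 0
  (γ[v; COUNT(*)→g](T) ∪ π[v,g](ρ[g/d](ρ[v/w](σ[w='t'](S))))) → 5
  σ[g<=2]((γ[v; COUNT(*)→g](T) ∪ π[v,g](ρ[g/d](ρ[v/w](σ[w='t'](S)))))) → 5

|E| = 5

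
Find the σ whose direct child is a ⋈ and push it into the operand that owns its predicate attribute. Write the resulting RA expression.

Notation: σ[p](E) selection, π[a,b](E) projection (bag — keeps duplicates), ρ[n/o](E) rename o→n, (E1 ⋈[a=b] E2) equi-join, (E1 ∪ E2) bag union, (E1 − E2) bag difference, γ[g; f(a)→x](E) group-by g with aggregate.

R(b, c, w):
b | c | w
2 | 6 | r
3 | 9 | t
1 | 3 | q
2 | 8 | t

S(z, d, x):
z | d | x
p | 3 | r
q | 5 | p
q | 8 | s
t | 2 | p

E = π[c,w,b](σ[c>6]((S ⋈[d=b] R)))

σ filters on c, owned by the right side.
E' = π[c,w,b]((S ⋈[d=b] σ[c>6](R)))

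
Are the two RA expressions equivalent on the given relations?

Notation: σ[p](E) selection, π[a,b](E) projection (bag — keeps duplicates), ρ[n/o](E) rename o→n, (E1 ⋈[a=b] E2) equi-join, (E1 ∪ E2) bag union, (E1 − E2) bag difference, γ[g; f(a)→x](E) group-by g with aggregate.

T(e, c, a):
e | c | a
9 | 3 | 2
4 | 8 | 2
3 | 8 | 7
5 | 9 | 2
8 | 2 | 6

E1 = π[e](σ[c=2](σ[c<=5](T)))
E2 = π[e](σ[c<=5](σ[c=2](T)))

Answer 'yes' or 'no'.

E1 per-node cardinality:
  T → 5
  σ[c<=5](T) → 2
  σ[c=2](σ[c<=5](T)) → 1
  π[e](σ[c=2](σ[c<=5](T))) → 1
E2 per-node cardinality:
  T → 5
  σ[c=2](T) → 1
  σ[c<=5](σ[c=2](T)) → 1
  π[e](σ[c<=5](σ[c=2](T))) → 1

E1 and E2 produce the same multiset:
e
8

yes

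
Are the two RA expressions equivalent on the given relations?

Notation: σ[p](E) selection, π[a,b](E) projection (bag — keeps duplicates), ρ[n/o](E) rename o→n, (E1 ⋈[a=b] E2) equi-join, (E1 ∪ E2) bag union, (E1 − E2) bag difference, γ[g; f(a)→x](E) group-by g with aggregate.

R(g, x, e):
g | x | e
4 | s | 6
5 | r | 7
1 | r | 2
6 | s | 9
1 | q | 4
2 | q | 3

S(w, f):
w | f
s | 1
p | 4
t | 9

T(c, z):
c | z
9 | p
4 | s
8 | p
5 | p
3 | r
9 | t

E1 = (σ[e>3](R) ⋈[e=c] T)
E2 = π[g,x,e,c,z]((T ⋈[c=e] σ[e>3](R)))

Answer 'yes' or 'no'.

E1 row counts bottom-up:
  R → 6
  σ[e>3](R) → 4
  T → 6
  (σ[e>3](R) ⋈[e=c] T) → 3
E2 row counts bottom-up:
  T → 6
  R → 6
  σ[e>3](R) → 4
  (T ⋈[c=e] σ[e>3](R)) → 3
  π[g,x,e,c,z]((T ⋈[c=e] σ[e>3](R))) → 3

E1 and E2 produce the same multiset:
g | x | e | c | z
1 | q | 4 | 4 | s
6 | s | 9 | 9 | p
6 | s | 9 | 9 | t

yes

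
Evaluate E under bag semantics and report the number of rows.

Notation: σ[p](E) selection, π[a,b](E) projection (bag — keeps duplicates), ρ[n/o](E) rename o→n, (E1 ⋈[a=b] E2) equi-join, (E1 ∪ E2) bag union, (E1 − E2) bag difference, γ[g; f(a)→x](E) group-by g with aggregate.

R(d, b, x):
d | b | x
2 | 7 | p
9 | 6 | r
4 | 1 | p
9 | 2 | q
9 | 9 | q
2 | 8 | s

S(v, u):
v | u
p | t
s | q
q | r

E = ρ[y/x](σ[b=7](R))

Stepwise |·|:
  R → 6
  σ[b=7](R) → 1
  ρ[y/x](σ[b=7](R)) → 1

|E| = 1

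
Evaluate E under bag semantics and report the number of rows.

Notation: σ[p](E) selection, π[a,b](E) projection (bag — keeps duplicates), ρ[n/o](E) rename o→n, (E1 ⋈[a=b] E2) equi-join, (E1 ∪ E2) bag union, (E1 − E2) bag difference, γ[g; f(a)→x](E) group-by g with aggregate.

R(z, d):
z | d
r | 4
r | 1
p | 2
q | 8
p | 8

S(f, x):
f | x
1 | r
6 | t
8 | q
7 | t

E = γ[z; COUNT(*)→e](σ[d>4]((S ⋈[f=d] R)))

Per-node cardinality:
  S → 4
  R → 5
  (S ⋈[f=d] R) → 3
  σ[d>4]((S ⋈[f=d] R)) → 2
  γ[z; COUNT(*)→e](σ[d>4]((S ⋈[f=d] R))) → 2

|E| = 2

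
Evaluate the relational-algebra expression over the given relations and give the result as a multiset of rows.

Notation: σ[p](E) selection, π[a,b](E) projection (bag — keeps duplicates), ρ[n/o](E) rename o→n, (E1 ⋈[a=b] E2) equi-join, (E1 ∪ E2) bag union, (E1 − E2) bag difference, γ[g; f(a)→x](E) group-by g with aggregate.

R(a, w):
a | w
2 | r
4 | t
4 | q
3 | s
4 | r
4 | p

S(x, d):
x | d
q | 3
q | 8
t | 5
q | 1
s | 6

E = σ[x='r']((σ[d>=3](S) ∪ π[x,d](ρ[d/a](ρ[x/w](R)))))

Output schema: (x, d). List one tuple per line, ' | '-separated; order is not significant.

Row counts bottom-up:
  S → 5
  σ[d>=3](S) → 4
  R → 6
  ρ[x/w](R) → 6
  ρ[d/a](ρ[x/w](R)) → 6
  π[x,d](ρ[d/a](ρ[x/w](R))) → 6
  (σ[d>=3](S) ∪ π[x,d](ρ[d/a](ρ[x/w](R)))) → 10
  σ[x='r']((σ[d>=3](S) ∪ π[x,d](ρ[d/a](ρ[x/w](R))))) → 2

== RESULT ==
x | d
r | 2
r | 4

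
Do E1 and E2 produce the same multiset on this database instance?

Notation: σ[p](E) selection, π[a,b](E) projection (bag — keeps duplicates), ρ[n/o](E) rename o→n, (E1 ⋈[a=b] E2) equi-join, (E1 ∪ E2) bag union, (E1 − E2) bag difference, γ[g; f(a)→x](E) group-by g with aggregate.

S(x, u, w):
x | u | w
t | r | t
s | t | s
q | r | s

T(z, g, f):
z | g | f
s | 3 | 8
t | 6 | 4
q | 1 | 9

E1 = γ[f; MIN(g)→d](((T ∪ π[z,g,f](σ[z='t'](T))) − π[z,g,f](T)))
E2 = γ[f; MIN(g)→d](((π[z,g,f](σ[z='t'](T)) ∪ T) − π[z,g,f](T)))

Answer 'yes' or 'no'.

E1 row counts bottom-up:
  T → 3
  T → 3
  σ[z='t'](T) → 1
  π[z,g,f](σ[z='t'](T)) → 1
  (T ∪ π[z,g,f](σ[z='t'](T))) → 4
  T → 3
  π[z,g,f](T) → 3
  ((T ∪ π[z,g,f](σ[z='t'](T))) − π[z,g,f](T)) → 1
  γ[f; MIN(g)→d](((T ∪ π[z,g,f](σ[z='t'](T))) − π[z,g,f](T))) → 1
E2 row counts bottom-up:
  T → 3
  σ[z='t'](T) → 1
  π[z,g,f](σ[z='t'](T)) → 1
  T → 3
  (π[z,g,f](σ[z='t'](T)) ∪ T) → 4
  T → 3
  π[z,g,f](T) → 3
  ((π[z,g,f](σ[z='t'](T)) ∪ T) − π[z,g,f](T)) → 1
  γ[f; MIN(g)→d](((π[z,g,f](σ[z='t'](T)) ∪ T) − π[z,g,f](T))) → 1

E1 and E2 produce the same multiset:
f | d
4 | 6

yes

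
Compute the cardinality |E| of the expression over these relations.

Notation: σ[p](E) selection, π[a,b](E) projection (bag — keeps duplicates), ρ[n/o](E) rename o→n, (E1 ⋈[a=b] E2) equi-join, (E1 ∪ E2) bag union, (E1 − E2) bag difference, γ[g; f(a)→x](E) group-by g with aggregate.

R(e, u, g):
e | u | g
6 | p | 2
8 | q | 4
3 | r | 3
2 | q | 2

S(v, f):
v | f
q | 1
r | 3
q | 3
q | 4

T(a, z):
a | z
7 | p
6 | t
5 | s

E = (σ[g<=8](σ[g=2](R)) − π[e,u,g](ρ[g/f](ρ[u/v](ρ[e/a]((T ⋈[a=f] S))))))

Subexpression sizes:
  R → 4
  σ[g=2](R) → 2
  σ[g<=8](σ[g=2](R)) → 2
  T → 3
  S → 4
  (T ⋈[a=f] S) → 0
  ρ[e/a]((T ⋈[a=f] S)) → 0
  ρ[u/v](ρ[e/a]((T ⋈[a=f] S))) → 0
  ρ[g/f](ρ[u/v](ρ[e/a]((T ⋈[a=f] S)))) → 0
  π[e,u,g](ρ[g/f](ρ[u/v](ρ[e/a]((T ⋈[a=f] S))))) → 0
  (σ[g<=8](σ[g=2](R)) − π[e,u,g](ρ[g/f](ρ[u/v](ρ[e/a]((T ⋈[a=f] S)))))) → 2

|E| = 2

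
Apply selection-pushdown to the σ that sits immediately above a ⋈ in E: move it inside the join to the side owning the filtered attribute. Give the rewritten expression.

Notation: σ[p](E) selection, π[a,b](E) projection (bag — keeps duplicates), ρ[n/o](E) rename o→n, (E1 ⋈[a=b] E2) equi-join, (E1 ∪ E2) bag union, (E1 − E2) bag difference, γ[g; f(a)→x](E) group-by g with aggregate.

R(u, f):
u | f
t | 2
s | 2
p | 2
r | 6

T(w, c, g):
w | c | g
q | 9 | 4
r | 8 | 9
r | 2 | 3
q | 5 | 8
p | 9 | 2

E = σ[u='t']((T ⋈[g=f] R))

σ filters on u, owned by the right side.
E' = (T ⋈[g=f] σ[u='t'](R))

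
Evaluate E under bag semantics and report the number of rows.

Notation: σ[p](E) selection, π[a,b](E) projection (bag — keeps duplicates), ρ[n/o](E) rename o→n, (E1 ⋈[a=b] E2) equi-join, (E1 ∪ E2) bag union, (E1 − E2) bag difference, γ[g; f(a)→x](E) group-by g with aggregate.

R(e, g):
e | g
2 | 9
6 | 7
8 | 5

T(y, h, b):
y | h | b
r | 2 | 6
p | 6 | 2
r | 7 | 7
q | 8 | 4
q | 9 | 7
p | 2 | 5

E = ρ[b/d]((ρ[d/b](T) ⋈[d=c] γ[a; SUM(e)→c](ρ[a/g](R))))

Row counts bottom-up:
  T → 6
  ρ[d/b](T) → 6
  R → 3
  ρ[a/g](R) → 3
  γ[a; SUM(e)→c](ρ[a/g](R)) → 3
  (ρ[d/b](T) ⋈[d=c] γ[a; SUM(e)→c](ρ[a/g](R))) → 2
  ρ[b/d]((ρ[d/b](T) ⋈[d=c] γ[a; SUM(e)→c](ρ[a/g](R)))) → 2

|E| = 2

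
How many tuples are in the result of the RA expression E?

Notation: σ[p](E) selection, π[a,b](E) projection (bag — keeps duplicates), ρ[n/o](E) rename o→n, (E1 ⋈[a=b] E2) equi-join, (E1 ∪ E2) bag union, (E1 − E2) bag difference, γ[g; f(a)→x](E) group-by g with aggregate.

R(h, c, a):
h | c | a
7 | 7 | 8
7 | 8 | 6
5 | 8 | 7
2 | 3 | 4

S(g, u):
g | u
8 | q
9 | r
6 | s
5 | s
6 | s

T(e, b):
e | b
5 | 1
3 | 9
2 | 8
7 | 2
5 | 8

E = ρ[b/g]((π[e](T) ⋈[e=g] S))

Subexpression sizes:
  T → 5
  π[e](T) → 5
  S → 5
  (π[e](T) ⋈[e=g] S) → 2
  ρ[b/g]((π[e](T) ⋈[e=g] S)) → 2

|E| = 2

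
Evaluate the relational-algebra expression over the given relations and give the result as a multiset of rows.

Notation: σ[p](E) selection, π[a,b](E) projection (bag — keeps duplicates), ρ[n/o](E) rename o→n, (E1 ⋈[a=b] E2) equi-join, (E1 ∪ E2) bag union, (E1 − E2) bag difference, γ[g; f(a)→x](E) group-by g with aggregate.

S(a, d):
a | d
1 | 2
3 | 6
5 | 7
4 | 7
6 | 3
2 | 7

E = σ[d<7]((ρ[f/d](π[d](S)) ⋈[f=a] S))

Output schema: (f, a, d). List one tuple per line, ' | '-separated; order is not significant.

Subexpression sizes:
  S → 6
  π[d](S) → 6
  ρ[f/d](π[d](S)) → 6
  S → 6
  (ρ[f/d](π[d](S)) ⋈[f=a] S) → 3
  σ[d<7]((ρ[f/d](π[d](S)) ⋈[f=a] S)) → 2

== RESULT ==
f | a | d
3 | 3 | 6
6 | 6 | 3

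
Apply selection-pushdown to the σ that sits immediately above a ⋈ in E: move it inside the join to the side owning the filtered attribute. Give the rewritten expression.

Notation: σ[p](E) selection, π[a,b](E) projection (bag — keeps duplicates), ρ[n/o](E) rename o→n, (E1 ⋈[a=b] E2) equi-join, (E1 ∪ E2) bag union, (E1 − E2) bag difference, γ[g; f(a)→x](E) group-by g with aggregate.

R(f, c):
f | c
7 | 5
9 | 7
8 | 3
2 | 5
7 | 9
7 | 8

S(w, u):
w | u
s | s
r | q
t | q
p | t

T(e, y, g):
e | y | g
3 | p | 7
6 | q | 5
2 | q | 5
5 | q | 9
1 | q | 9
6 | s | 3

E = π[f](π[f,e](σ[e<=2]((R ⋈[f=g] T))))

σ filters on e, owned by the right side.
E' = π[f](π[f,e]((R ⋈[f=g] σ[e<=2](T))))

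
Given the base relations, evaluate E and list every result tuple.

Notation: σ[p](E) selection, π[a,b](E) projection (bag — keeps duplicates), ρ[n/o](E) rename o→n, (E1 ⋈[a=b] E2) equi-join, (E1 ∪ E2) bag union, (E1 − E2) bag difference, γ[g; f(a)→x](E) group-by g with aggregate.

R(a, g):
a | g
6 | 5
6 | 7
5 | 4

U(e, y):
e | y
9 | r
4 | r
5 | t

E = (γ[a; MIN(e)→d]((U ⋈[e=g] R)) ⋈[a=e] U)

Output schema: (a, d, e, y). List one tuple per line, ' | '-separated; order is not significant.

Per-node cardinality:
  U → 3
  R → 3
  (U ⋈[e=g] R) → 2
  γ[a; MIN(e)→d]((U ⋈[e=g] R)) → 2
  U → 3
  (γ[a; MIN(e)→d]((U ⋈[e=g] R)) ⋈[a=e] U) → 1

== RESULT ==
a | d | e | y
5 | 4 | 5 | t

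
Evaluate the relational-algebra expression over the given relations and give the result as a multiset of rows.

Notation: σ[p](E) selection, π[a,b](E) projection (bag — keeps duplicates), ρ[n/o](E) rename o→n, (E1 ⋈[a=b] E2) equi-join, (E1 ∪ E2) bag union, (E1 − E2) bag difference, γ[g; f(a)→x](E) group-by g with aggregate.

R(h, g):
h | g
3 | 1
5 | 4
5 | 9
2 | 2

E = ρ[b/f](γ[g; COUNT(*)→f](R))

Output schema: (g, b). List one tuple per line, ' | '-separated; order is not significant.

Per-node cardinality:
  R → 4
  γ[g; COUNT(*)→f](R) → 4
  ρ[b/f](γ[g; COUNT(*)→f](R)) → 4

== RESULT ==
g | b
1 | 1
2 | 1
4 | 1
9 | 1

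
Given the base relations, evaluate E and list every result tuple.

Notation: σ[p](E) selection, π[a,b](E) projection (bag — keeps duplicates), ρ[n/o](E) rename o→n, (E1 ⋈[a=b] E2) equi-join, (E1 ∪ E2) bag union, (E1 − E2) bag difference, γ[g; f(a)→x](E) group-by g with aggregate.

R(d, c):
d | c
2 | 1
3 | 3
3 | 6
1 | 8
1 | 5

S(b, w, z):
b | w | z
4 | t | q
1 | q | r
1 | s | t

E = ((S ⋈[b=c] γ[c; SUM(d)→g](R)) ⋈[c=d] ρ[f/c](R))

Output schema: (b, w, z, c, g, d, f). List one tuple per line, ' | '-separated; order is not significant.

Stepwise |·|:
  S → 3
  R → 5
  γ[c; SUM(d)→g](R) → 5
  (S ⋈[b=c] γ[c; SUM(d)→g](R)) → 2
  R → 5
  ρ[f/c](R) → 5
  ((S ⋈[b=c] γ[c; SUM(d)→g](R)) ⋈[c=d] ρ[f/c](R)) → 4

== RESULT ==
b | w | z | c | g | d | f
1 | q | r | 1 | 2 | 1 | 5
1 | q | r | 1 | 2 | 1 | 8
1 | s | t | 1 | 2 | 1 | 5
1 | s | t | 1 | 2 | 1 | 8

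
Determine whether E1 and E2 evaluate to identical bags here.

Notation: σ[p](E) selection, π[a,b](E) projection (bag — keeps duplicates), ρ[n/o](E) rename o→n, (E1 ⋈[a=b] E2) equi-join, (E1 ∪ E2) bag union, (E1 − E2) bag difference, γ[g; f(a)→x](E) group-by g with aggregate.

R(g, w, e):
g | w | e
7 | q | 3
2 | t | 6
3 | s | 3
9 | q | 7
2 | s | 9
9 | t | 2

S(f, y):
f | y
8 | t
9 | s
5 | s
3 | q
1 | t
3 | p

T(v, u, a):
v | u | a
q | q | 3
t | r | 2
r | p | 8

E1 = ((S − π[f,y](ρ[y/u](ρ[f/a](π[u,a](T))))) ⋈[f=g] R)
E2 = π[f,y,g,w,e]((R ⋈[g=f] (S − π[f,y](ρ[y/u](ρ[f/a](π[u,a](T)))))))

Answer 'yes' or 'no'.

E1 stepwise |·|:
  S → 6
  T → 3
  π[u,a](T) → 3
  ρ[f/a](π[u,a](T)) → 3
  ρ[y/u](ρ[f/a](π[u,a](T))) → 3
  π[f,y](ρ[y/u](ρ[f/a](π[u,a](T)))) → 3
  (S − π[f,y](ρ[y/u](ρ[f/a](π[u,a](T))))) → 5
  R → 6
  ((S − π[f,y](ρ[y/u](ρ[f/a](π[u,a](T))))) ⋈[f=g] R) → 3
E2 stepwise |·|:
  R → 6
  S → 6
  T → 3
  π[u,a](T) → 3
  ρ[f/a](π[u,a](T)) → 3
  ρ[y/u](ρ[f/a](π[u,a](T))) → 3
  π[f,y](ρ[y/u](ρ[f/a](π[u,a](T)))) → 3
  (S − π[f,y](ρ[y/u](ρ[f/a](π[u,a](T))))) → 5
  (R ⋈[g=f] (S − π[f,y](ρ[y/u](ρ[f/a](π[u,a](T)))))) → 3
  π[f,y,g,w,e]((R ⋈[g=f] (S − π[f,y](ρ[y/u](ρ[f/a](π[u,a](T))))))) → 3

E1 and E2 produce the same multiset:
f | y | g | w | e
3 | p | 3 | s | 3
9 | s | 9 | q | 7
9 | s | 9 | t | 2

yes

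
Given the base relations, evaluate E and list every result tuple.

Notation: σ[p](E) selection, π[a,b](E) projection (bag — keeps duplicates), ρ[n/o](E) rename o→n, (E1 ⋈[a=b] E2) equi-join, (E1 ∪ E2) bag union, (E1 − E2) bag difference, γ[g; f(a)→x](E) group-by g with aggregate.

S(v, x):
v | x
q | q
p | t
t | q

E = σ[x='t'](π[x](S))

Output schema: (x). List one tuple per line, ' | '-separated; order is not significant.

Subexpression sizes:
  S → 3
  π[x](S) → 3
  σ[x='t'](π[x](S)) → 1

== RESULT ==
x
t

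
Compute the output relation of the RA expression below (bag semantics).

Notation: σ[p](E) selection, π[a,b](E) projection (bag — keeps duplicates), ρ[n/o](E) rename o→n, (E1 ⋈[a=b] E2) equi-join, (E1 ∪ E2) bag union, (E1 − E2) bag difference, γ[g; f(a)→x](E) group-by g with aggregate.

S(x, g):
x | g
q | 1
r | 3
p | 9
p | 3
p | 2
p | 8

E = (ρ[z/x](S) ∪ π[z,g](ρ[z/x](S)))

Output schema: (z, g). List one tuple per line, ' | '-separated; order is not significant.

Stepwise |·|:
  S → 6
  ρ[z/x](S) → 6
  S → 6
  ρ[z/x](S) → 6
  π[z,g](ρ[z/x](S)) → 6
  (ρ[z/x](S) ∪ π[z,g](ρ[z/x](S))) → 12

== RESULT ==
z | g
p | 2
p | 2
p | 3
p | 3
p | 8
p | 8
p | 9
p | 9
q | 1
q | 1
r | 3
r | 3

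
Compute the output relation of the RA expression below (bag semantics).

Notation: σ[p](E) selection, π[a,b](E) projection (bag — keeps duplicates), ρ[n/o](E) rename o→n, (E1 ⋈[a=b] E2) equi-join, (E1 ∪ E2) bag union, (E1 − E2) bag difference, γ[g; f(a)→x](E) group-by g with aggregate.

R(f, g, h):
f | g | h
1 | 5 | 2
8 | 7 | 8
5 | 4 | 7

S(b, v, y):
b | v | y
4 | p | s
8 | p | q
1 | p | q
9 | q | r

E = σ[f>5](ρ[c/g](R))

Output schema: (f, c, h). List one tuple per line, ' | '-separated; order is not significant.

Per-node cardinality:
  R → 3
  ρ[c/g](R) → 3
  σ[f>5](ρ[c/g](R)) → 1

== RESULT ==
f | c | h
8 | 7 | 8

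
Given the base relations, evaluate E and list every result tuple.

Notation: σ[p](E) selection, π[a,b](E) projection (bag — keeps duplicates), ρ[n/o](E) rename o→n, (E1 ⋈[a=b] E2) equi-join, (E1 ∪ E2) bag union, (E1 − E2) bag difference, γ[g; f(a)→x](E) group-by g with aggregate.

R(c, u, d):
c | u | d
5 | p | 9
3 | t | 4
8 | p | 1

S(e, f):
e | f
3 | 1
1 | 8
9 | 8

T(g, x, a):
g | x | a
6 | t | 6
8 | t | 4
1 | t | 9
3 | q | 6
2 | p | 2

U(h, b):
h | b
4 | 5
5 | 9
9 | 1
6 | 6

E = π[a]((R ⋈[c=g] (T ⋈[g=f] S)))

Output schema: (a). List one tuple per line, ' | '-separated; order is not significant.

Stepwise |·|:
  R → 3
  T → 5
  S → 3
  (T ⋈[g=f] S) → 3
  (R ⋈[c=g] (T ⋈[g=f] S)) → 2
  π[a]((R ⋈[c=g] (T ⋈[g=f] S))) → 2

== RESULT ==
a
4
4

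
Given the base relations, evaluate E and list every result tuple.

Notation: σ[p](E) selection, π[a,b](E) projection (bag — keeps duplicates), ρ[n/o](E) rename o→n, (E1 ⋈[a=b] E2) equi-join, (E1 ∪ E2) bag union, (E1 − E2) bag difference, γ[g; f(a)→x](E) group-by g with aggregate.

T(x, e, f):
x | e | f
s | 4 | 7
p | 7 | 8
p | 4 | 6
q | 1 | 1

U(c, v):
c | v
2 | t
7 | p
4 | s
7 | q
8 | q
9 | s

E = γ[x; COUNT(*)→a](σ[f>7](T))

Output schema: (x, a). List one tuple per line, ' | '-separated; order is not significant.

Stepwise |·|:
  T → 4
  σ[f>7](T) → 1
  γ[x; COUNT(*)→a](σ[f>7](T)) → 1

== RESULT ==
x | a
p | 1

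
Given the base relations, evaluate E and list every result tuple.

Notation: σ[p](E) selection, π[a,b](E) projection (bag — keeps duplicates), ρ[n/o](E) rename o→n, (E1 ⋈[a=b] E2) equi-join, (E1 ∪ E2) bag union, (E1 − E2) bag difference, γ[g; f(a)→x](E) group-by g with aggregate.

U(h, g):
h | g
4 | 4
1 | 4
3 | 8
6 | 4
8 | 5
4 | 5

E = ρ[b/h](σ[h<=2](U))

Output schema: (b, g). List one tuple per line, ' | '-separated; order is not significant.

Stepwise |·|:
  U → 6
  σ[h<=2](U) → 1
  ρ[b/h](σ[h<=2](U)) → 1

== RESULT ==
b | g
1 | 4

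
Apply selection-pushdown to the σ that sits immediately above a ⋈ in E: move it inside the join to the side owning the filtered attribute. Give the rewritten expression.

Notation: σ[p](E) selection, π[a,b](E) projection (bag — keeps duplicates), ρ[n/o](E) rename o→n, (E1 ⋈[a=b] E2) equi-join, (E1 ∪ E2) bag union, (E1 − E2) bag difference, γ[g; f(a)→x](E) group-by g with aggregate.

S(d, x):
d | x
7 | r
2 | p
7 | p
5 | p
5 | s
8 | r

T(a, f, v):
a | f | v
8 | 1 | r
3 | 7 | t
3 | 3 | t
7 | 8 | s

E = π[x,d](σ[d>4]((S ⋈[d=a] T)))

σ filters on d, owned by the left side.
E' = π[x,d]((σ[d>4](S) ⋈[d=a] T))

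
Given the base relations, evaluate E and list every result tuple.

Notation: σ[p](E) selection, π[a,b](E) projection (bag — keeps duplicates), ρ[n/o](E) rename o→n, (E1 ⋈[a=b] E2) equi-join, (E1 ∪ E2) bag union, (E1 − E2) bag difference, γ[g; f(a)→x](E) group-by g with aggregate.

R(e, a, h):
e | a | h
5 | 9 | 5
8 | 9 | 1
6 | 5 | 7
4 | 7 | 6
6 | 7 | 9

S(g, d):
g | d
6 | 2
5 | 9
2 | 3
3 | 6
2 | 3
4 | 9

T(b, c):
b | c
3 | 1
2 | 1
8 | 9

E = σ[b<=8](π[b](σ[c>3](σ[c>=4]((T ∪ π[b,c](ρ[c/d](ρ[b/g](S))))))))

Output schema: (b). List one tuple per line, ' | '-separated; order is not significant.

Row counts bottom-up:
  T → 3
  S → 6
  ρ[b/g](S) → 6
  ρ[c/d](ρ[b/g](S)) → 6
  π[b,c](ρ[c/d](ρ[b/g](S))) → 6
  (T ∪ π[b,c](ρ[c/d](ρ[b/g](S)))) → 9
  σ[c>=4]((T ∪ π[b,c](ρ[c/d](ρ[b/g](S))))) → 4
  σ[c>3](σ[c>=4]((T ∪ π[b,c](ρ[c/d](ρ[b/g](S)))))) → 4
  π[b](σ[c>3](σ[c>=4]((T ∪ π[b,c](ρ[c/d](ρ[b/g](S))))))) → 4
  σ[b<=8](π[b](σ[c>3](σ[c>=4]((T ∪ π[b,c](ρ[c/d](ρ[b/g](S)))))))) → 4

== RESULT ==
b
3
4
5
8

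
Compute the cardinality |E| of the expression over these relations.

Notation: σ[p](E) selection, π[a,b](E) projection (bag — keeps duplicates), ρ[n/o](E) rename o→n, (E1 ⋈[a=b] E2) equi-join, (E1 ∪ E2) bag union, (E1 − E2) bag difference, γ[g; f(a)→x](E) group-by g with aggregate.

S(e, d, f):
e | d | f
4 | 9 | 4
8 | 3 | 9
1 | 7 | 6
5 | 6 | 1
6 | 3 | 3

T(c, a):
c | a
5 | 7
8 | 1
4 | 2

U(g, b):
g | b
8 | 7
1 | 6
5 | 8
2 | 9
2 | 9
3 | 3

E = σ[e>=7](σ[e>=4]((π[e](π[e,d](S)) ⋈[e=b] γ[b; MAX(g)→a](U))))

Subexpression sizes:
  S → 5
  π[e,d](S) → 5
  π[e](π[e,d](S)) → 5
  U → 6
  γ[b; MAX(g)→a](U) → 5
  (π[e](π[e,d](S)) ⋈[e=b] γ[b; MAX(g)→a](U)) → 2
  σ[e>=4]((π[e](π[e,d](S)) ⋈[e=b] γ[b; MAX(g)→a](U))) → 2
  σ[e>=7](σ[e>=4]((π[e](π[e,d](S)) ⋈[e=b] γ[b; MAX(g)→a](U)))) → 1

|E| = 1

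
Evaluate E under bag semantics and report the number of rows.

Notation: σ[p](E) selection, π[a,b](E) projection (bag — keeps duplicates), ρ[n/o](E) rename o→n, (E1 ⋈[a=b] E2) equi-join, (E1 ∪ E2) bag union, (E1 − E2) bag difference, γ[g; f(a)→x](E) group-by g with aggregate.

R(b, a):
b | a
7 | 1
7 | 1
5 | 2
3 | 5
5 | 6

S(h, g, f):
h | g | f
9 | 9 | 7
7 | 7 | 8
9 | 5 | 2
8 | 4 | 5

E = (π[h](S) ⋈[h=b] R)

Stepwise |·|:
  S → 4
  π[h](S) → 4
  R → 5
  (π[h](S) ⋈[h=b] R) → 2

|E| = 2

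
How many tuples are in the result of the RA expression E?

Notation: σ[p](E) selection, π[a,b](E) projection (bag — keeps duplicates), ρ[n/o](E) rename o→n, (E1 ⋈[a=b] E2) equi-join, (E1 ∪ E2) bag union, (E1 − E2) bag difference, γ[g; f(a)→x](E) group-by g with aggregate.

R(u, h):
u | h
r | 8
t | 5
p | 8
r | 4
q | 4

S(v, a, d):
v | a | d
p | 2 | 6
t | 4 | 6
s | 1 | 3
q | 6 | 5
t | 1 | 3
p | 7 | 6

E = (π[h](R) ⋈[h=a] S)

Stepwise |·|:
  R → 5
  π[h](R) → 5
  S → 6
  (π[h](R) ⋈[h=a] S) → 2

|E| = 2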